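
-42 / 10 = -21 / 5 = -4.20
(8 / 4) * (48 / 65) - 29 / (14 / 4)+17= 4637 / 455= 10.19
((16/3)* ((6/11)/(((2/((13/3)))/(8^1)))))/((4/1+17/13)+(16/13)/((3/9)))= 5.60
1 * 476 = 476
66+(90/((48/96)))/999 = 7346/111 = 66.18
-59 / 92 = -0.64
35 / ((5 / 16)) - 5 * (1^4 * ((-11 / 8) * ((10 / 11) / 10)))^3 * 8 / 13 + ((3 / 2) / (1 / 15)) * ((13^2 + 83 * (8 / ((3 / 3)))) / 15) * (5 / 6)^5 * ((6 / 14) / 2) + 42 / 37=366950473 / 1662336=220.74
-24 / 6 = -4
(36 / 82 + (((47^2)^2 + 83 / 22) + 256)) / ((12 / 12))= 4879941.21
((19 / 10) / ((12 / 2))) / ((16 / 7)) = 133 / 960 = 0.14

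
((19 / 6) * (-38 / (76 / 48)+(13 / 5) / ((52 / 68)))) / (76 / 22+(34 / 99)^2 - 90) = 6393519 / 8470760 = 0.75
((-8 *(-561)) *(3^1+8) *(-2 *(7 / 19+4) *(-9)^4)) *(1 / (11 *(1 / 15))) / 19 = -73319962320 / 361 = -203102388.70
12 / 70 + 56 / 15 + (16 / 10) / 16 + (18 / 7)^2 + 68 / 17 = 21487 / 1470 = 14.62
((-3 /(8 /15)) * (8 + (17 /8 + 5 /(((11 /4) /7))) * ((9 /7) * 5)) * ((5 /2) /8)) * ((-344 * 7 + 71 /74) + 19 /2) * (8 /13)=1272280002075 /4740736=268371.83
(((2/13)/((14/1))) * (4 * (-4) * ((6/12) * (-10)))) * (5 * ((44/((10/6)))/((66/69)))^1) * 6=66240/91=727.91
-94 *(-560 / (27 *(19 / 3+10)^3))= 7520 / 16807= 0.45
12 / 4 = 3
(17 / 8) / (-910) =-17 / 7280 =-0.00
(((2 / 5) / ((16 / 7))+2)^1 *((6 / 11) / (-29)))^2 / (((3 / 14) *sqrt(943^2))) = 189 / 22820600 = 0.00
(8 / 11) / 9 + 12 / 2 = 602 / 99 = 6.08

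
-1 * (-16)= 16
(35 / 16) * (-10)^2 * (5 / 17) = 4375 / 68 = 64.34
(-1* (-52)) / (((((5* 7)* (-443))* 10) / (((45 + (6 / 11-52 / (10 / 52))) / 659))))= 321542 / 2809893625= 0.00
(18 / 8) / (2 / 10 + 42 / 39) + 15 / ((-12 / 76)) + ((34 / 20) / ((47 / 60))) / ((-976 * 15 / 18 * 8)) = -3549932099 / 38073760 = -93.24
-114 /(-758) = 57 /379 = 0.15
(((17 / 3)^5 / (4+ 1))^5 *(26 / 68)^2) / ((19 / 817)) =145104323202546159473196730536371 / 10591107618037500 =13700580565853370.95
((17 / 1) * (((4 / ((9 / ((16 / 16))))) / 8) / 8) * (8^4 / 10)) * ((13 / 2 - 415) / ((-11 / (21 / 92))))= 1555568 / 3795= 409.90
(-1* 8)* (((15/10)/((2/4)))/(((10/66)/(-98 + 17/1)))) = 64152/5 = 12830.40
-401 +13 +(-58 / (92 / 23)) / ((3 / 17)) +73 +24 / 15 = -11867 / 30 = -395.57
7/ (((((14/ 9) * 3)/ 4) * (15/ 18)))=36/ 5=7.20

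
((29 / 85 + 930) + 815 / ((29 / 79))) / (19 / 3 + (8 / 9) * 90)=36.49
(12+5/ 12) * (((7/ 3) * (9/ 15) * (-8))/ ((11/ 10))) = -4172/ 33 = -126.42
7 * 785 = 5495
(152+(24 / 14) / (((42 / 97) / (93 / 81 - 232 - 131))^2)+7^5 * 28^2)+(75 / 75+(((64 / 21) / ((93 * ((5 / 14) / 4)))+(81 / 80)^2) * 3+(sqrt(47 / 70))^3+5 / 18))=47 * sqrt(3290) / 4900+2139269499030800713 / 148827974400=14374109.37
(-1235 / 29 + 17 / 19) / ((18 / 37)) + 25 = -301007 / 4959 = -60.70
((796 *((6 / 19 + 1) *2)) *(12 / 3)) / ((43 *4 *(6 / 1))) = 19900 / 2451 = 8.12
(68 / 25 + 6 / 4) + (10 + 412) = 21311 / 50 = 426.22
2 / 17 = 0.12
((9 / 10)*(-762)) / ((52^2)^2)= -3429 / 36558080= -0.00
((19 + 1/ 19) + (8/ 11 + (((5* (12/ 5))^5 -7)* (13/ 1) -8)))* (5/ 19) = 3380299935/ 3971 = 851246.52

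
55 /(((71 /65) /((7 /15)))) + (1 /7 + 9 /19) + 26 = 1419685 /28329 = 50.11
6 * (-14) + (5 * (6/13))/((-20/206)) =-1401/13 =-107.77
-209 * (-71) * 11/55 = 14839/5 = 2967.80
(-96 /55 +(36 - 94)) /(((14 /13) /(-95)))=405821 /77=5270.40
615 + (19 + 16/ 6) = 1910/ 3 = 636.67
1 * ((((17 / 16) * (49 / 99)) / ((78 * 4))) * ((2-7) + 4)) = -833 / 494208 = -0.00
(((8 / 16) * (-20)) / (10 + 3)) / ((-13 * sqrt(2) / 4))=20 * sqrt(2) / 169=0.17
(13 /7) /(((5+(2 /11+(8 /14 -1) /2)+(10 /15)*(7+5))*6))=143 /5991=0.02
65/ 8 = 8.12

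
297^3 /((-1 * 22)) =-2381643 /2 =-1190821.50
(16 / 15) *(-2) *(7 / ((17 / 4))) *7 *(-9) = 221.36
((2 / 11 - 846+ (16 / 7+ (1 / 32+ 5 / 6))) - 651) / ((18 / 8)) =-11041193 / 16632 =-663.85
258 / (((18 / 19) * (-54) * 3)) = -817 / 486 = -1.68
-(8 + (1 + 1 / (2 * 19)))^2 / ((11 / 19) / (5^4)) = -73530625 / 836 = -87955.29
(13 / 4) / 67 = 13 / 268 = 0.05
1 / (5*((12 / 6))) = 1 / 10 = 0.10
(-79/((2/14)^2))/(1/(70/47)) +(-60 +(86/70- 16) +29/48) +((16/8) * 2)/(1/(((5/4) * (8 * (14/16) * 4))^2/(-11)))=-5458848317/868560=-6284.94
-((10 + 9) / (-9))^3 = 6859 / 729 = 9.41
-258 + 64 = -194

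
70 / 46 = 35 / 23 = 1.52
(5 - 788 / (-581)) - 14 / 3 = 2945 / 1743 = 1.69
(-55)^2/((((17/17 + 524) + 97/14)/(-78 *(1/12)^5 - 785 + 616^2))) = 30230669120575/14038272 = 2153446.60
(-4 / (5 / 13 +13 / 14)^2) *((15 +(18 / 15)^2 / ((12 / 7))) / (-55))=4769856 / 7140125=0.67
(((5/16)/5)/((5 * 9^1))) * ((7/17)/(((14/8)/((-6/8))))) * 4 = -1/1020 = -0.00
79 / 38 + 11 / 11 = 3.08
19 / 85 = 0.22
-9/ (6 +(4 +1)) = -9/ 11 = -0.82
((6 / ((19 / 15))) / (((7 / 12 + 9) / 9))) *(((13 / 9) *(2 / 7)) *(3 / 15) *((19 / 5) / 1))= 5616 / 4025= 1.40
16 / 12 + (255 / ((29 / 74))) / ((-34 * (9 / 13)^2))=-30221 / 783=-38.60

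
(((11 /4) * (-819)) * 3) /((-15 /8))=18018 /5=3603.60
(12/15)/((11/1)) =4/55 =0.07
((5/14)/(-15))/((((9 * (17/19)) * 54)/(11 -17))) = 19/57834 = 0.00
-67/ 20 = -3.35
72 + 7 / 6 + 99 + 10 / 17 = 17621 / 102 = 172.75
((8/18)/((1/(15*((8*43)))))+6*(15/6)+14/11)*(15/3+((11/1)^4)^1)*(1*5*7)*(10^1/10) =13023198790/11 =1183927162.73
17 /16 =1.06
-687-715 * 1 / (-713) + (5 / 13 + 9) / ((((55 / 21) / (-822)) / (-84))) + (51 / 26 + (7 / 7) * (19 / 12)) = 1509389821271 / 6117540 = 246731.50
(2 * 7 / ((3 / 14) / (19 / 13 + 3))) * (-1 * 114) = -431984 / 13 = -33229.54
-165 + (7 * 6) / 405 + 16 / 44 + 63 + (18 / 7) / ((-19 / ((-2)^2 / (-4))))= -20026478 / 197505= -101.40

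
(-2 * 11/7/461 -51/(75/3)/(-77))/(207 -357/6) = 34922/261790375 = 0.00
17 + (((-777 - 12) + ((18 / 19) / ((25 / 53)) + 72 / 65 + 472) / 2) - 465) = -6171554 / 6175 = -999.44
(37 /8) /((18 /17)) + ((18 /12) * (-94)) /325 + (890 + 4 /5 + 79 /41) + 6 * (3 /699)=400891088633 /447080400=896.69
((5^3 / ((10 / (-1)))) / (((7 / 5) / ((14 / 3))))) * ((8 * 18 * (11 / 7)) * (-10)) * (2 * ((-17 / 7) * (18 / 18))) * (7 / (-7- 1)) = 2805000 / 7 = 400714.29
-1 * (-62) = 62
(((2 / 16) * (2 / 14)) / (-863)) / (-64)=1 / 3092992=0.00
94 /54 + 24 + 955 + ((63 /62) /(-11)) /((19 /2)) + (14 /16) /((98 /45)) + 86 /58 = 558304852205 /568182384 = 982.62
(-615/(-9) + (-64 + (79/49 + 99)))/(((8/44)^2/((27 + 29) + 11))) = 125066689/588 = 212698.45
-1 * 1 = -1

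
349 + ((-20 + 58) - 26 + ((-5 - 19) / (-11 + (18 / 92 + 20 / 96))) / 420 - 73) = 58959024 / 204715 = 288.01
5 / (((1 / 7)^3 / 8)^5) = 777840477789061120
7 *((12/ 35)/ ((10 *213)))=2/ 1775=0.00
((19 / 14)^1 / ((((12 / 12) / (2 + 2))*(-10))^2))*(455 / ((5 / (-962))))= -475228 / 25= -19009.12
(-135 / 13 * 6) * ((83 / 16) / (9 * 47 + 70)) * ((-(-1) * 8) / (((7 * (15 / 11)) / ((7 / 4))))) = -24651 / 25636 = -0.96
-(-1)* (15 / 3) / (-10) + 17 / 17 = 1 / 2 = 0.50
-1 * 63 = -63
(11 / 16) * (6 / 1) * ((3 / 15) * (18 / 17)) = 297 / 340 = 0.87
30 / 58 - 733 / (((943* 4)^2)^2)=3036532930542583 / 5870630332423424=0.52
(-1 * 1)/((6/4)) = -2/3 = -0.67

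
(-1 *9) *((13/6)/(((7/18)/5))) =-1755/7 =-250.71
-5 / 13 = -0.38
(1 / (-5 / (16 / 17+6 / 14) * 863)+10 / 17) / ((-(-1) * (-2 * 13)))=-301887 / 13350610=-0.02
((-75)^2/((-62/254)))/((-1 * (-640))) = -142875/3968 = -36.01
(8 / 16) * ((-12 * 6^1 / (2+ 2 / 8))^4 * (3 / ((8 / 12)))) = 2359296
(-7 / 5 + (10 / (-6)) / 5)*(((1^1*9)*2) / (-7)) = 156 / 35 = 4.46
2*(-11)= -22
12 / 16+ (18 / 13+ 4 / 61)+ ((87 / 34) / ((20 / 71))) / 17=25067671 / 9167080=2.73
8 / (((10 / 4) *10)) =8 / 25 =0.32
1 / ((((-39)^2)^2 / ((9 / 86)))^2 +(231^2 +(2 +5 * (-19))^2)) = 1 / 488684697475806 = 0.00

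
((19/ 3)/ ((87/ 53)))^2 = 1014049/ 68121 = 14.89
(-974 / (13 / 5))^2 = 23716900 / 169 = 140336.69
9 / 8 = 1.12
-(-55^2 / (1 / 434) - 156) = 1313006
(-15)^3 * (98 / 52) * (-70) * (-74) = -428321250 / 13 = -32947788.46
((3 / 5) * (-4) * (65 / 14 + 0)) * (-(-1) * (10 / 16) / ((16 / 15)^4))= -9871875 / 1835008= -5.38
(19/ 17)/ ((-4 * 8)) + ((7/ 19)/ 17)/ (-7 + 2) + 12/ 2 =308051/ 51680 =5.96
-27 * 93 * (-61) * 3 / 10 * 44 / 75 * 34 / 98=57285954 / 6125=9352.81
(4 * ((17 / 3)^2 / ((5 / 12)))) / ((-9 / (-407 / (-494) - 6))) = 5911784 / 33345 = 177.29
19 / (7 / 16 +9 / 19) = 5776 / 277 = 20.85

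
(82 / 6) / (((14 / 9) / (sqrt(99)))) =369 * sqrt(11) / 14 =87.42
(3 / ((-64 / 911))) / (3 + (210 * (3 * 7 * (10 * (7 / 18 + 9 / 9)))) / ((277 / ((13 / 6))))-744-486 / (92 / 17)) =52235829 / 430226464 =0.12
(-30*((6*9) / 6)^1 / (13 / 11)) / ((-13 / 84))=249480 / 169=1476.21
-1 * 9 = -9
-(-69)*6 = 414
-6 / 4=-3 / 2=-1.50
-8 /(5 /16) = -128 /5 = -25.60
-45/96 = -15/32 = -0.47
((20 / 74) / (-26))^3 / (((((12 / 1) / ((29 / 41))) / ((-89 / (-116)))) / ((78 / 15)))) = -2225 / 8423391288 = -0.00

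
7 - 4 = 3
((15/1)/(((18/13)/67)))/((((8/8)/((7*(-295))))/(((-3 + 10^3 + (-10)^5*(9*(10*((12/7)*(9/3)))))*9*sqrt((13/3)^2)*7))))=37878015985284475/2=18939007992642237.50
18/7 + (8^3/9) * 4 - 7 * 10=10088/63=160.13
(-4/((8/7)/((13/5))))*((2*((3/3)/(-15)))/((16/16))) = 91/75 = 1.21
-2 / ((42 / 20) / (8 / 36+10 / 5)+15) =-400 / 3189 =-0.13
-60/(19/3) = -180/19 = -9.47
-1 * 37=-37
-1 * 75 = -75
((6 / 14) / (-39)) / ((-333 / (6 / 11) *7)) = 2 / 777777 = 0.00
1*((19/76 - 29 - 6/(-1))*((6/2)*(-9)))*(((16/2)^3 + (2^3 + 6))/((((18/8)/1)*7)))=20514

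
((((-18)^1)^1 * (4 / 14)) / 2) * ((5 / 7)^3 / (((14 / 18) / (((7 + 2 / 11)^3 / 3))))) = -3328013250 / 22370117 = -148.77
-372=-372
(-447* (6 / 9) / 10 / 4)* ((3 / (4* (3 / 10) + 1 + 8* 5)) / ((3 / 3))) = -447 / 844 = -0.53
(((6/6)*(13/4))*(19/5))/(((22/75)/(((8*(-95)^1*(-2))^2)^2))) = 2472137241600000/11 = 224739749236363.64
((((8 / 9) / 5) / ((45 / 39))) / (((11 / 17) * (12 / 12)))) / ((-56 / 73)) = -16133 / 51975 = -0.31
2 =2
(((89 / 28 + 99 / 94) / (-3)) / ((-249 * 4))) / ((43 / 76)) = 105811 / 42271236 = 0.00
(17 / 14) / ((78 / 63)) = 51 / 52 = 0.98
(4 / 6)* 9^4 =4374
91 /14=13 /2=6.50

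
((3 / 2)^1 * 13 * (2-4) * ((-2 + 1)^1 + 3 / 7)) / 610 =78 / 2135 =0.04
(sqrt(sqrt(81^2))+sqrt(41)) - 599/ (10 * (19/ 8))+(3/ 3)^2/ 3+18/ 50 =-22127/ 1425+sqrt(41) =-9.12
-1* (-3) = 3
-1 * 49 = -49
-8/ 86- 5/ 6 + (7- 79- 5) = -20105/ 258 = -77.93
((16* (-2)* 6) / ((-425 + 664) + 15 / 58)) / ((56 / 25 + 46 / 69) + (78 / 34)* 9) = -0.03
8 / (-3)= -8 / 3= -2.67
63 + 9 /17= 1080 /17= 63.53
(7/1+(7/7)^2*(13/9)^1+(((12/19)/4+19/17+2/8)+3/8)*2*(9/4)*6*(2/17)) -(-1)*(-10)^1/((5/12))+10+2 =490525/197676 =2.48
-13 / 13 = -1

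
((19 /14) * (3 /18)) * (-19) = -361 /84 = -4.30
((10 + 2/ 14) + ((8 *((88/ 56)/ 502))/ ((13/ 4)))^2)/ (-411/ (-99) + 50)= 174625240977/ 932298059147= 0.19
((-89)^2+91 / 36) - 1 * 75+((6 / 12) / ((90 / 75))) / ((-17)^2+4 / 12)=245250841 / 31248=7848.53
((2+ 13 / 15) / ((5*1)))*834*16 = 191264 / 25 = 7650.56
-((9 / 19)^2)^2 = -6561 / 130321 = -0.05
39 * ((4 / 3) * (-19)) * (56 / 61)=-907.02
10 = 10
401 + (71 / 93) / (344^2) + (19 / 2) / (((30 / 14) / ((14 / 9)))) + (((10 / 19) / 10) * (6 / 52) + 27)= 53198707472077 / 122323331520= 434.90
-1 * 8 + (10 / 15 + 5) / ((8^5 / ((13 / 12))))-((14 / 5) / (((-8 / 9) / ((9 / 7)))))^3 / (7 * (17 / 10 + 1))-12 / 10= -1173600493 / 206438400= -5.68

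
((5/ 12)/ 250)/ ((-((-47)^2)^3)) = -1/ 6467529197400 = -0.00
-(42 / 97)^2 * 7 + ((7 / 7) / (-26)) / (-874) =-280586543 / 213810116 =-1.31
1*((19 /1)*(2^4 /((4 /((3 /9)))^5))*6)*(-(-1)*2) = 19 /1296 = 0.01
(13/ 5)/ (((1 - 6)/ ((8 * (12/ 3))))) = -416/ 25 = -16.64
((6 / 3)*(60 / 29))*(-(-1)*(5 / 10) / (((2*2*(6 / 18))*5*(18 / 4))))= 2 / 29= 0.07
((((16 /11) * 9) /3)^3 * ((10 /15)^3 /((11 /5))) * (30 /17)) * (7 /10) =3440640 /248897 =13.82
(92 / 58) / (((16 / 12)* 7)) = 69 / 406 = 0.17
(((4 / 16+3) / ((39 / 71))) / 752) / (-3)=-71 / 27072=-0.00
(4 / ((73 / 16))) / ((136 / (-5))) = -40 / 1241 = -0.03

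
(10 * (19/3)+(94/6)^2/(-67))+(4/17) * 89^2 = 19717129/10251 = 1923.43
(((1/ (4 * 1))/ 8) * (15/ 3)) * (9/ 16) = 45/ 512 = 0.09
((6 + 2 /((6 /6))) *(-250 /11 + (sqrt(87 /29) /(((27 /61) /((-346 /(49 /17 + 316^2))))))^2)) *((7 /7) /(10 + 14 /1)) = -175070920050833506 /23109548375556819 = -7.58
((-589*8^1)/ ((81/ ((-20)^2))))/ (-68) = 471200/ 1377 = 342.19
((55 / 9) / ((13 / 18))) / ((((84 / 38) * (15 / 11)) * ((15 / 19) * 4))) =43681 / 49140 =0.89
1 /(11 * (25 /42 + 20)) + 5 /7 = 47869 /66605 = 0.72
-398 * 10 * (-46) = 183080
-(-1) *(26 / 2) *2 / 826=13 / 413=0.03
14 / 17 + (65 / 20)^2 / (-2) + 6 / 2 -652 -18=-365273 / 544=-671.46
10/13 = 0.77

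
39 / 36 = 13 / 12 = 1.08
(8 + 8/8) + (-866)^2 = 749965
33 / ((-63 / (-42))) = 22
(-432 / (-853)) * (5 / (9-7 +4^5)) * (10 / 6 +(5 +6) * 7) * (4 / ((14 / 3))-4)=-207680 / 340347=-0.61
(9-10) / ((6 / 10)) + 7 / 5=-4 / 15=-0.27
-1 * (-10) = 10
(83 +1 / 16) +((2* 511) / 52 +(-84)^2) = 1489013 / 208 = 7158.72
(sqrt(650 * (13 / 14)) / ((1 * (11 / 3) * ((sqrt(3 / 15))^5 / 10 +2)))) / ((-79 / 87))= -10603125000 * sqrt(7) / 7603743917 +4241250 * sqrt(35) / 7603743917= -3.69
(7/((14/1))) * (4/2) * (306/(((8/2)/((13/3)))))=663/2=331.50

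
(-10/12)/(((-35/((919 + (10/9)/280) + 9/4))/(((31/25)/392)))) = 1799209/25930800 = 0.07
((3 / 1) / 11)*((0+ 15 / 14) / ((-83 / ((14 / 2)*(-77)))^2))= 169785 / 13778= 12.32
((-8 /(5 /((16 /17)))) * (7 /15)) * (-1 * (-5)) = -3.51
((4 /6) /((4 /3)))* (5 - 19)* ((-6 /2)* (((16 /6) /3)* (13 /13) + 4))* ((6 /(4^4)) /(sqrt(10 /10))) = 77 /32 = 2.41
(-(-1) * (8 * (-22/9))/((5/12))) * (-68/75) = 47872/1125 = 42.55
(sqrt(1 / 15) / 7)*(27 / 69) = 3*sqrt(15) / 805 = 0.01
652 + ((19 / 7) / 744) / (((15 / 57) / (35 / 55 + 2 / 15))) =2801429047 / 4296600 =652.01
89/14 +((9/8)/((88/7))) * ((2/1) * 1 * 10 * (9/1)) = 27677/1232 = 22.47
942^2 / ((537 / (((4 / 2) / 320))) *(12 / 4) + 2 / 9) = 3993138 / 1159921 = 3.44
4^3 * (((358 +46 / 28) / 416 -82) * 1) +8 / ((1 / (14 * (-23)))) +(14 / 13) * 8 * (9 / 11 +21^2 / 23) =-174892625 / 23023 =-7596.43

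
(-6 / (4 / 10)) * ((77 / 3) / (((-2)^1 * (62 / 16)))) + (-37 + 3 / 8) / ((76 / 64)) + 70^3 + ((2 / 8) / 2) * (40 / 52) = 10505983833 / 30628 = 343018.93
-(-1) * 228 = 228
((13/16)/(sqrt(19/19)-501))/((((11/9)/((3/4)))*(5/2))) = -0.00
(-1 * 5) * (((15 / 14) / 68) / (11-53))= 25 / 13328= 0.00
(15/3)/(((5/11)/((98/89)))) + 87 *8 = 63022/89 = 708.11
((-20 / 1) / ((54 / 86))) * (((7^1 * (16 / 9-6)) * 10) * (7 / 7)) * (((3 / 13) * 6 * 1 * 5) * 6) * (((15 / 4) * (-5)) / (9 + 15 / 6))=-571900000 / 897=-637569.68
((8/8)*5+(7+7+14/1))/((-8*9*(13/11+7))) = -121/2160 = -0.06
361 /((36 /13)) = 4693 /36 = 130.36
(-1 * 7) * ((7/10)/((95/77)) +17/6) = -33922/1425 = -23.80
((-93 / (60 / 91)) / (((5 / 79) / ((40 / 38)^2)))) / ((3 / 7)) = -6240052 / 1083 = -5761.82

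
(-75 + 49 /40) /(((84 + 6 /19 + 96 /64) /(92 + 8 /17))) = -7345039 /92395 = -79.50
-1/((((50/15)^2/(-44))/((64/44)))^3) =2985984/15625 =191.10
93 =93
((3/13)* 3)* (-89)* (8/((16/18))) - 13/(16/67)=-126667/208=-608.98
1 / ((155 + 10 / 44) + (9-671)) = -22 / 11149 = -0.00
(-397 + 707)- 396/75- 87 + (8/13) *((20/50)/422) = 14930189/68575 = 217.72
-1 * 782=-782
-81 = -81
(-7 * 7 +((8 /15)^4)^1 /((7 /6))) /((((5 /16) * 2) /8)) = -369915712 /590625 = -626.31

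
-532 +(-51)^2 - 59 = 2010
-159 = -159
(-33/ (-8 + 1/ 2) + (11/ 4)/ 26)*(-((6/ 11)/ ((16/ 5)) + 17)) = -321843/ 4160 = -77.37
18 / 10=9 / 5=1.80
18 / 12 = 3 / 2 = 1.50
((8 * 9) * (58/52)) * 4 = 4176/13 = 321.23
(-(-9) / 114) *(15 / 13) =45 / 494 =0.09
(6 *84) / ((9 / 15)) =840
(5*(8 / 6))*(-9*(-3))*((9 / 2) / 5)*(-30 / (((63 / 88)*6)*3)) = -2640 / 7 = -377.14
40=40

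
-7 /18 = -0.39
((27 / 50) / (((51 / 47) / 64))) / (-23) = -13536 / 9775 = -1.38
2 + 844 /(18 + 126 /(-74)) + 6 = 36052 /603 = 59.79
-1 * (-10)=10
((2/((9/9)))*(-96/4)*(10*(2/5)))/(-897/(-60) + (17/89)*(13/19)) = -6493440/510029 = -12.73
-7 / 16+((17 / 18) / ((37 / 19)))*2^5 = 80357 / 5328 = 15.08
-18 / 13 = -1.38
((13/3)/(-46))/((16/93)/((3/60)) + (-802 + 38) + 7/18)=1209/9756025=0.00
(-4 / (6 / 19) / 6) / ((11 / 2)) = -38 / 99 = -0.38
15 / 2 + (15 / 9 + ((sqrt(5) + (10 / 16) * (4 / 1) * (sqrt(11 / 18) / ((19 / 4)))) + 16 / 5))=5 * sqrt(22) / 57 + sqrt(5) + 371 / 30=15.01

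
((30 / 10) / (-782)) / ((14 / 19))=-57 / 10948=-0.01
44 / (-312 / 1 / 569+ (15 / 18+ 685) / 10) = 300432 / 464543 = 0.65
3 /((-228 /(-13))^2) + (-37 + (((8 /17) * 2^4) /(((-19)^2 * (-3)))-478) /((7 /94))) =-4437452139 /687344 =-6455.94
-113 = -113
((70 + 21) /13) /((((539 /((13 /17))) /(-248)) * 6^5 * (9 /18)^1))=-403 /636174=-0.00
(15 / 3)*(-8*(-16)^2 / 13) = -10240 / 13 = -787.69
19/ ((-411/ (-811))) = 15409/ 411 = 37.49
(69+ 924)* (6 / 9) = 662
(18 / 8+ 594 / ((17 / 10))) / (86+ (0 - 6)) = 23913 / 5440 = 4.40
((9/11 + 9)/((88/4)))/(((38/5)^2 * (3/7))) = 1575/87362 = 0.02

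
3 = 3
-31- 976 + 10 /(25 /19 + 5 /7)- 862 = -50330 /27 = -1864.07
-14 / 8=-7 / 4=-1.75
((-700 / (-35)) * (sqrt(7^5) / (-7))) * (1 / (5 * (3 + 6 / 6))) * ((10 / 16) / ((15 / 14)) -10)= 791 * sqrt(7) / 12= 174.40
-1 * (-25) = 25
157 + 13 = 170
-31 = -31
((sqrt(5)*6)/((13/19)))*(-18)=-2052*sqrt(5)/13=-352.95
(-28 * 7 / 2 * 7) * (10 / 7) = -980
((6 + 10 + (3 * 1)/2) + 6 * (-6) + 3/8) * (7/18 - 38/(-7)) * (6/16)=-106285/2688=-39.54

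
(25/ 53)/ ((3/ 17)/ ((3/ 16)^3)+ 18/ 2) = 3825/ 290069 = 0.01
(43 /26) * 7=301 /26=11.58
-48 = -48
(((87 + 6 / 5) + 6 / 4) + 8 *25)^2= 8392609 / 100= 83926.09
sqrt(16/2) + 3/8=3/8 + 2 * sqrt(2)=3.20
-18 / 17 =-1.06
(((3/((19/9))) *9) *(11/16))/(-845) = -2673/256880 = -0.01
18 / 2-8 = 1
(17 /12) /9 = 17 /108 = 0.16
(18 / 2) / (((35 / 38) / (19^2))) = 123462 / 35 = 3527.49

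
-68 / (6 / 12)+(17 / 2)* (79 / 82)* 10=-4437 / 82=-54.11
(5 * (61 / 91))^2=11.23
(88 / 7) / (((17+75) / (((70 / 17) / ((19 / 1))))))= 220 / 7429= 0.03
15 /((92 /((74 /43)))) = 555 /1978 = 0.28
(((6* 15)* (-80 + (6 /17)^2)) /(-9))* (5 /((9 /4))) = 4616800 /2601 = 1775.01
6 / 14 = 3 / 7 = 0.43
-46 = -46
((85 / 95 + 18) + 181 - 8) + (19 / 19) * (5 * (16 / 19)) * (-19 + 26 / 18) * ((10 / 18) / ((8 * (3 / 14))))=167.94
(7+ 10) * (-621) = -10557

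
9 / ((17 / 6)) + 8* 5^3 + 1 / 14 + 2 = 239249 / 238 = 1005.25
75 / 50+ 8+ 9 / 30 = 49 / 5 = 9.80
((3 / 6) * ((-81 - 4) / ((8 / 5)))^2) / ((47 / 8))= 180625 / 752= 240.19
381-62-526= -207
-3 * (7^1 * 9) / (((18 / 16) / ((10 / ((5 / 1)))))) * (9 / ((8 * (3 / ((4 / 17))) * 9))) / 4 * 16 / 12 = -56 / 51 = -1.10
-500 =-500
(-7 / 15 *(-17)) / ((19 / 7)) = 833 / 285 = 2.92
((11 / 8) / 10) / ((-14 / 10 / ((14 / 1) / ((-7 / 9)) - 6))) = 33 / 14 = 2.36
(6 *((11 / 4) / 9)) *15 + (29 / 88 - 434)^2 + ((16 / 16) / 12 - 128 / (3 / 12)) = 4357989739 / 23232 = 187585.65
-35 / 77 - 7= -82 / 11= -7.45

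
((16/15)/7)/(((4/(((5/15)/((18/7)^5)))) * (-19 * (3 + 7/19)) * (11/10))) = -2401/1496537856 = -0.00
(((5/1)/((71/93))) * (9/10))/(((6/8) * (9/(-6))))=-5.24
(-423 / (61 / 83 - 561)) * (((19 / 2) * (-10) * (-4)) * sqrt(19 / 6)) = 510.54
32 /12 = 8 /3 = 2.67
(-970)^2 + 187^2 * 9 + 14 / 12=7533733 / 6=1255622.17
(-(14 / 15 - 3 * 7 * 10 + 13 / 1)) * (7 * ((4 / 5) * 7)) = 576436 / 75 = 7685.81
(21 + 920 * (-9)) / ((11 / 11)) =-8259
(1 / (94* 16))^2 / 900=1 / 2035814400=0.00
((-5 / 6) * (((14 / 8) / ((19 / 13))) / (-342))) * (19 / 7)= 65 / 8208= 0.01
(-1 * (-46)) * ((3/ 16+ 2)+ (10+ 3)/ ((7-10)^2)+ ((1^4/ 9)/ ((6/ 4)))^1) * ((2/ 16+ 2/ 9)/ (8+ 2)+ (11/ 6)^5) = 5940323183/ 1679616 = 3536.72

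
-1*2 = -2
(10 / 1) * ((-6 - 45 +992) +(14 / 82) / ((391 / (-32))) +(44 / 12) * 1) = 454311820 / 48093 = 9446.53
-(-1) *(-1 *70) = -70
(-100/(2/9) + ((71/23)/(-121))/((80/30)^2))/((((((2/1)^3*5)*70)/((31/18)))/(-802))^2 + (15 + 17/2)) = -12385720900571679/759912957073952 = -16.30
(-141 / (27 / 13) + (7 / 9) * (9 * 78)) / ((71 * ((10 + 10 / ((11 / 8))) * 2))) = 47333 / 242820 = 0.19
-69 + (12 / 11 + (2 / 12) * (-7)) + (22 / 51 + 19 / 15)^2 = -94691567 / 1430550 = -66.19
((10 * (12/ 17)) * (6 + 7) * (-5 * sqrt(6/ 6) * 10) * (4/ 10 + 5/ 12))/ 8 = -468.38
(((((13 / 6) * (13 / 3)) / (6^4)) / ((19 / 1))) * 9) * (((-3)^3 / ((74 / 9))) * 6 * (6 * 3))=-13689 / 11248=-1.22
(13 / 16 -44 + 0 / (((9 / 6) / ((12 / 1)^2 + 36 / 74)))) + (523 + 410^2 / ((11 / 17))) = 45807647 / 176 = 260270.72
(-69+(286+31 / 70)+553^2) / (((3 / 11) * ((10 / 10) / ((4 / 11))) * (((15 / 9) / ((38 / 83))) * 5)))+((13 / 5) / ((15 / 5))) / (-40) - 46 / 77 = 429796149049 / 19173000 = 22416.74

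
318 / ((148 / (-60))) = -4770 / 37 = -128.92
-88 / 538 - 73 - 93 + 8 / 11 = -489526 / 2959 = -165.44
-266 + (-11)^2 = -145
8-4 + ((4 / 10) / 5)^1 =102 / 25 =4.08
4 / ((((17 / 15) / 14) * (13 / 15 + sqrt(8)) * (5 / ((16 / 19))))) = 2.25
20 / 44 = 5 / 11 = 0.45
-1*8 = -8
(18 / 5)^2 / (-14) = -162 / 175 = -0.93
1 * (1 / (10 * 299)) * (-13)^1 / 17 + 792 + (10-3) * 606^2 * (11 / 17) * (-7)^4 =3993735496.24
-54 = -54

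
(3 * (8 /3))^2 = 64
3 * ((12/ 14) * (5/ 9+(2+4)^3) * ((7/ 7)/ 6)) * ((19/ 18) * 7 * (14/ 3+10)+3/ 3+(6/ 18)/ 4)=23039129/ 2268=10158.35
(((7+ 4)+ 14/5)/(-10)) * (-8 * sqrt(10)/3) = 92 * sqrt(10)/25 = 11.64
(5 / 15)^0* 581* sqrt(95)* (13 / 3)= 7553* sqrt(95) / 3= 24539.18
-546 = -546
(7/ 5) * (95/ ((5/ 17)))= 452.20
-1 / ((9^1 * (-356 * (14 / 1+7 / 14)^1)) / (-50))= -25 / 23229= -0.00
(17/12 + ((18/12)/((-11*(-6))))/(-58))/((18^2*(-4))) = -0.00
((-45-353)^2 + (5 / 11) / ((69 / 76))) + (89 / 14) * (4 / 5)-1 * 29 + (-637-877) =4167160867 / 26565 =156866.59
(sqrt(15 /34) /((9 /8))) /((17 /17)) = 4 * sqrt(510) /153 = 0.59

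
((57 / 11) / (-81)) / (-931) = 1 / 14553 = 0.00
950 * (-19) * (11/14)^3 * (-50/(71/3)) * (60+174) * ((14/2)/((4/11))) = 1159484844375/13916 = 83320267.63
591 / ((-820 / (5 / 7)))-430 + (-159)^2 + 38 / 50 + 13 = 713603837 / 28700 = 24864.25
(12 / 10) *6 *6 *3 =648 / 5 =129.60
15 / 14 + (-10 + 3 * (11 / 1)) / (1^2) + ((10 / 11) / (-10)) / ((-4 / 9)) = 7477 / 308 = 24.28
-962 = -962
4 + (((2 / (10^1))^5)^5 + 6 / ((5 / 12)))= 5483627319335937501 / 298023223876953125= 18.40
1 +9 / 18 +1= 5 / 2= 2.50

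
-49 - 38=-87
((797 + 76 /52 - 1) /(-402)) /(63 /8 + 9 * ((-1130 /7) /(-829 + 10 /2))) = -29898428 /145264509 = -0.21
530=530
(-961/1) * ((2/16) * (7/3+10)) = -35557/24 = -1481.54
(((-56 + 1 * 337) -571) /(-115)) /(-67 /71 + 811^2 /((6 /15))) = 8236 /5370288883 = 0.00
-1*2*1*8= -16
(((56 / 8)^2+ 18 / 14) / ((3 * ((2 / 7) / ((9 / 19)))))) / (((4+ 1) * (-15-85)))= -132 / 2375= -0.06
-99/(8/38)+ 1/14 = -13165/28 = -470.18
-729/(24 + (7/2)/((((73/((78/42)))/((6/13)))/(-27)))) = -17739/557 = -31.85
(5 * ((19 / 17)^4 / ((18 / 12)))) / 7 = 1303210 / 1753941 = 0.74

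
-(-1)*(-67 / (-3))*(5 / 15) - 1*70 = -62.56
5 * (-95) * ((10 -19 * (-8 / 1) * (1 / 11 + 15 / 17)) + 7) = -14650425 / 187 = -78344.52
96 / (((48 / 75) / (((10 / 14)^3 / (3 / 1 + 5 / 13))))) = 121875 / 7546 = 16.15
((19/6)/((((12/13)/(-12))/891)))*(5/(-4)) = 366795/8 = 45849.38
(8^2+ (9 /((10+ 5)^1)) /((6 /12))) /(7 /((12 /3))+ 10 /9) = 11736 /515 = 22.79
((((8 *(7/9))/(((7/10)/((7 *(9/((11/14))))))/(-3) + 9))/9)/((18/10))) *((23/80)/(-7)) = -1610/918243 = -0.00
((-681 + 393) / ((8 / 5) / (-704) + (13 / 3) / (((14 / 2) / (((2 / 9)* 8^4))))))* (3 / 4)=-17962560 / 46858051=-0.38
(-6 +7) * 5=5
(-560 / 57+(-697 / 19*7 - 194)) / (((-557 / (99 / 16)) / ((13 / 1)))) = 11263395 / 169328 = 66.52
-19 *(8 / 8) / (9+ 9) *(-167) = 3173 / 18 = 176.28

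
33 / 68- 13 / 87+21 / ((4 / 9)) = 140759 / 2958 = 47.59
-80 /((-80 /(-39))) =-39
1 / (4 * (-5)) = -1 / 20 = -0.05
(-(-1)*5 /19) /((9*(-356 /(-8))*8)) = 5 /60876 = 0.00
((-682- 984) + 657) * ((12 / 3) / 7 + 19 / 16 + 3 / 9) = -709327 / 336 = -2111.09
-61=-61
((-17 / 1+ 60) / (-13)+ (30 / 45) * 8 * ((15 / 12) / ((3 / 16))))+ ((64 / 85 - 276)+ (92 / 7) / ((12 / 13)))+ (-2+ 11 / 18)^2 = -568472969 / 2506140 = -226.83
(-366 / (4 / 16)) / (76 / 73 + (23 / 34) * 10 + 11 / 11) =-227103 / 1366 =-166.25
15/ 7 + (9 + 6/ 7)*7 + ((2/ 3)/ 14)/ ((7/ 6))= 3488/ 49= 71.18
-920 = -920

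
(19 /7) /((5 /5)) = 19 /7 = 2.71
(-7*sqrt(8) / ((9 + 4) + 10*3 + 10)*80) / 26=-560*sqrt(2) / 689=-1.15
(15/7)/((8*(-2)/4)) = -15/28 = -0.54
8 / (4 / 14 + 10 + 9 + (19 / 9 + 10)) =0.25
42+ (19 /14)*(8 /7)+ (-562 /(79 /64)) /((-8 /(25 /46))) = 6631278 /89033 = 74.48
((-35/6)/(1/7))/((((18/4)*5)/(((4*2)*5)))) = -1960/27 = -72.59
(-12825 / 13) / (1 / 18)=-230850 / 13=-17757.69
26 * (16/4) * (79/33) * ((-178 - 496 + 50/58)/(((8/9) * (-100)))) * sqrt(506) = 42410.98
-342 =-342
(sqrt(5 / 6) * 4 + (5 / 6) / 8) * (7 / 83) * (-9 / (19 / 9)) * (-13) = 12285 / 25232 + 4914 * sqrt(30) / 1577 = 17.55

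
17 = 17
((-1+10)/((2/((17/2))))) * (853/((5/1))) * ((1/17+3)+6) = 59112.90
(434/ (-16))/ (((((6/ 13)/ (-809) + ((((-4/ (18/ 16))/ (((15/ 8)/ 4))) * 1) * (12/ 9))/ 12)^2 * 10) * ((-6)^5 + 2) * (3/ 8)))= 13977132232455/ 10684624220054768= 0.00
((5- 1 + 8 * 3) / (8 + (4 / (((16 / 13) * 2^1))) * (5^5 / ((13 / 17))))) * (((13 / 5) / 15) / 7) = 416 / 3989175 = 0.00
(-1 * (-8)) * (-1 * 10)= -80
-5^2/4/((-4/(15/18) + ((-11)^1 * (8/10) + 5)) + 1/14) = 875/1194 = 0.73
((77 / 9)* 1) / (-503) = -77 / 4527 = -0.02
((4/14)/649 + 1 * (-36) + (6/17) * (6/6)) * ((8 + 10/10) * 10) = -247772160/77231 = -3208.20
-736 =-736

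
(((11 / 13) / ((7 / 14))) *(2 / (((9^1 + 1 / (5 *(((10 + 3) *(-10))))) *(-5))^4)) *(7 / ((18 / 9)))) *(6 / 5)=4060056000 / 1170378905061601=0.00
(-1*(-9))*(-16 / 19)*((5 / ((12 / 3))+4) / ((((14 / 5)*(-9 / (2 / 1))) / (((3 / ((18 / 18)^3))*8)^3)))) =829440 / 19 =43654.74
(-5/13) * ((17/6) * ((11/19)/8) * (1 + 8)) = -0.71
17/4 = 4.25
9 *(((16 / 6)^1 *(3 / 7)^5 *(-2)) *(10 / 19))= -116640 / 319333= -0.37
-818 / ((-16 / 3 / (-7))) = -8589 / 8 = -1073.62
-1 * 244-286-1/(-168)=-89039/168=-529.99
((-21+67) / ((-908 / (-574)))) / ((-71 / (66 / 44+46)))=-627095 / 32234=-19.45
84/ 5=16.80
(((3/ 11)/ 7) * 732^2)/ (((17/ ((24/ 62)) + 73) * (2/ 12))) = 1897344/ 1771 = 1071.34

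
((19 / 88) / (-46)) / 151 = -19 / 611248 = -0.00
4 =4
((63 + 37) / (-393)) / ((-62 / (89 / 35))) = 890 / 85281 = 0.01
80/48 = 5/3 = 1.67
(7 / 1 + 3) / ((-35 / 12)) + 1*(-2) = -38 / 7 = -5.43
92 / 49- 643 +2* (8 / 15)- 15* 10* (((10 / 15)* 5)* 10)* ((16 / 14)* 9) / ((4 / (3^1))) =-28820441 / 735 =-39211.48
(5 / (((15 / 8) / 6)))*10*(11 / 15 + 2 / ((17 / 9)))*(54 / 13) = 263232 / 221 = 1191.10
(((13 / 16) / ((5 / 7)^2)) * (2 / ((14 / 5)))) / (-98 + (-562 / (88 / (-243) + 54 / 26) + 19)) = -492947 / 176264080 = -0.00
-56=-56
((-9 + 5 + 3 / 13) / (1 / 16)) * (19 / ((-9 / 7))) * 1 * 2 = 208544 / 117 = 1782.43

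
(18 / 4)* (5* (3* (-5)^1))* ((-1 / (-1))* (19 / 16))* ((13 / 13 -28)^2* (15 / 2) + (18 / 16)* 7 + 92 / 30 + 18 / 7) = -3936463605 / 1792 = -2196687.28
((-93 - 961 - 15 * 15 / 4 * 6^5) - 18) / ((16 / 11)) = -602899 / 2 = -301449.50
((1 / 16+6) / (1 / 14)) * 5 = 3395 / 8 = 424.38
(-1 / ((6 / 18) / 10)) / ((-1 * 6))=5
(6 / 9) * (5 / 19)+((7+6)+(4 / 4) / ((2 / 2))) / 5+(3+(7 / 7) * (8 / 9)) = 5869 / 855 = 6.86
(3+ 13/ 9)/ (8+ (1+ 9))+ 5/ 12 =215/ 324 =0.66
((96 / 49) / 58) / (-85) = -0.00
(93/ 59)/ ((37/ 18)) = 1674/ 2183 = 0.77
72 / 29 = 2.48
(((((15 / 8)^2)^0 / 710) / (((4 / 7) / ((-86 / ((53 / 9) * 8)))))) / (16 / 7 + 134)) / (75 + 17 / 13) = -27391 / 63309916160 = -0.00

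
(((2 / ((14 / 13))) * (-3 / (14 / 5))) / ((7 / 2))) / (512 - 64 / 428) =-6955 / 6261808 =-0.00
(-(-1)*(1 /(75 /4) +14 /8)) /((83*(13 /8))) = 0.01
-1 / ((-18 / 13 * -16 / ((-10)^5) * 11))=40625 / 99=410.35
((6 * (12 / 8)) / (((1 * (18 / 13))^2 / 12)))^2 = 28561 / 9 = 3173.44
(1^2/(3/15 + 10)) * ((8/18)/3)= 20/1377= 0.01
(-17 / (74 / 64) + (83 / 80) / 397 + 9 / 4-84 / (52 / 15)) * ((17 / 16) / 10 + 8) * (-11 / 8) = 7994618126979 / 19553996800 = 408.85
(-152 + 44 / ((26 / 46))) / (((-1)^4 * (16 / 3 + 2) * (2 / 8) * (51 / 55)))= -9640 / 221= -43.62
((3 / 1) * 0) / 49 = 0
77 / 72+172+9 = 13109 / 72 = 182.07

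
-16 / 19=-0.84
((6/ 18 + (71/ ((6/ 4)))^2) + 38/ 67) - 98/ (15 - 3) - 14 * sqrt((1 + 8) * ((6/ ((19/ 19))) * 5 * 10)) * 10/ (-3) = 2693213/ 1206 + 1400 * sqrt(3) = 4658.05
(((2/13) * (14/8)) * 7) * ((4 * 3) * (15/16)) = 2205/104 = 21.20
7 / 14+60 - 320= -519 / 2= -259.50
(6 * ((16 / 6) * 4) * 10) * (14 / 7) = 1280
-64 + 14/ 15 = -946/ 15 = -63.07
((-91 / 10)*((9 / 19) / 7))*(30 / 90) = -39 / 190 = -0.21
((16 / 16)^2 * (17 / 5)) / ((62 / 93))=51 / 10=5.10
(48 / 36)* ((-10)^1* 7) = -93.33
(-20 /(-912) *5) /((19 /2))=25 /2166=0.01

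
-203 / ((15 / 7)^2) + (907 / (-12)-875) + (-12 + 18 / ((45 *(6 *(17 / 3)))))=-1006.78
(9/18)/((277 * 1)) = 0.00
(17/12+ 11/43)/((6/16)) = 4.46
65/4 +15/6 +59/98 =19.35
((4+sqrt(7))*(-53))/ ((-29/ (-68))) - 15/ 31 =-826.39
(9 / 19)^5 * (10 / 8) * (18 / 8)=2657205 / 39617584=0.07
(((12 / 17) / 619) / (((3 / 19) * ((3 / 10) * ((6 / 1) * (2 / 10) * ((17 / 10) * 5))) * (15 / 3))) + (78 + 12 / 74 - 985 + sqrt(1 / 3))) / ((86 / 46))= -1242481605901 / 2561540229 + 23 * sqrt(3) / 129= -484.74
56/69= 0.81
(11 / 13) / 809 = 11 / 10517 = 0.00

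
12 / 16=3 / 4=0.75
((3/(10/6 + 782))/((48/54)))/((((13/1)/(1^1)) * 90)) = 9/2445040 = 0.00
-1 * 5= -5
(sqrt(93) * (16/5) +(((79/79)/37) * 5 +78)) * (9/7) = 144 * sqrt(93)/35 +3717/37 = 140.14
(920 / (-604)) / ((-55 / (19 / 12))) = 437 / 9966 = 0.04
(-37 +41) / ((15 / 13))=52 / 15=3.47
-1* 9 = -9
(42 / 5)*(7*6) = 1764 / 5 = 352.80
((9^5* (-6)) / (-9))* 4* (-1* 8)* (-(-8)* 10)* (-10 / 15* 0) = 0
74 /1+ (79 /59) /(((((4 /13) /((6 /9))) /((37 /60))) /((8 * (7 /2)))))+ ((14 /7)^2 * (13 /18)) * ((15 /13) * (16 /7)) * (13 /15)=4857971 /37170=130.70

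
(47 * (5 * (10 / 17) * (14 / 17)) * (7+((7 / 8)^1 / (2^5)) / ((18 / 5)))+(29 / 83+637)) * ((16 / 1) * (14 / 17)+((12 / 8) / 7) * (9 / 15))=125575163402525 / 6576659712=19094.06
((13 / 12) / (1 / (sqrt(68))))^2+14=3377 / 36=93.81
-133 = -133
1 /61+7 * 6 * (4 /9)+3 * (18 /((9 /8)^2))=11227 /183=61.35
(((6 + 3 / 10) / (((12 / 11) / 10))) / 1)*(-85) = -19635 / 4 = -4908.75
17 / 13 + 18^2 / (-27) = -139 / 13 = -10.69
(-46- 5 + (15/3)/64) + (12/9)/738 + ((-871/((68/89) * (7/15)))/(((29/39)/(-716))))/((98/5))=1437144218279285/11980325952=119958.69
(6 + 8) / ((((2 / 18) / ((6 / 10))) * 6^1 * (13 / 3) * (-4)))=-189 / 260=-0.73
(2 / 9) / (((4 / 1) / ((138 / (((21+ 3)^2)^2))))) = 23 / 995328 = 0.00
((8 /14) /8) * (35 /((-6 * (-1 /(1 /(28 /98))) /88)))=385 /3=128.33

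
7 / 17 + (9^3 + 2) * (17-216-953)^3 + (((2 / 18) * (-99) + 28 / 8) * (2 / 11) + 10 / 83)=-17345807130833512 / 15521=-1117570203648.83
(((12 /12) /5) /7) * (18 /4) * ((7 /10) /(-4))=-9 /400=-0.02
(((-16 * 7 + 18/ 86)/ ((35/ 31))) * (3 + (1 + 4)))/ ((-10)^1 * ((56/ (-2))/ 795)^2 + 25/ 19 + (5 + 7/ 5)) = -572629414104/ 5568855481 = -102.83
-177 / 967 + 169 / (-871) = -24430 / 64789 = -0.38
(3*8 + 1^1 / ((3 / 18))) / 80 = 3 / 8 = 0.38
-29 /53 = -0.55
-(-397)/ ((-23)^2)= 397/ 529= 0.75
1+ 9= 10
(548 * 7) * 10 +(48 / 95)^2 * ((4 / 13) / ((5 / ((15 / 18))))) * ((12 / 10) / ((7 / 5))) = 38360.01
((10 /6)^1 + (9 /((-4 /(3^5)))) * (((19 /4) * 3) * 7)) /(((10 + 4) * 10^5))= -2617759 /67200000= -0.04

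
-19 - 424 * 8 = -3411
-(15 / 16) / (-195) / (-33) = -1 / 6864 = -0.00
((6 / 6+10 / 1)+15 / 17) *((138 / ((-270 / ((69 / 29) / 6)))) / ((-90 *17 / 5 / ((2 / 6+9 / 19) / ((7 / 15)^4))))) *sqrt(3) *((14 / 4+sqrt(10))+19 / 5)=153608375 *sqrt(30) / 1146998517+2242682275 *sqrt(3) / 2293997034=2.43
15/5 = 3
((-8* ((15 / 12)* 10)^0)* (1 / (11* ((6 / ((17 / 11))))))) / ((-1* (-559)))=-68 / 202917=-0.00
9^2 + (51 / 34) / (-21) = 1133 / 14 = 80.93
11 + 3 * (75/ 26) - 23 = -87/ 26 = -3.35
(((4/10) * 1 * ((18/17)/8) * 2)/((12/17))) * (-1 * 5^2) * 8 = -30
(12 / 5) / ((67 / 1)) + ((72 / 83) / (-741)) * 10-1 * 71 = -487450673 / 6867835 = -70.98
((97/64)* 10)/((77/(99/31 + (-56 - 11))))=-479665/38192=-12.56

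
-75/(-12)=6.25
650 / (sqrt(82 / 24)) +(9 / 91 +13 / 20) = 1363 / 1820 +1300 * sqrt(123) / 41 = 352.40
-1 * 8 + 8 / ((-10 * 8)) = -81 / 10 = -8.10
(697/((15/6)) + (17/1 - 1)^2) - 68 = 2334/5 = 466.80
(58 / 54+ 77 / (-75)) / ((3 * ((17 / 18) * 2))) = 32 / 3825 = 0.01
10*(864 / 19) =8640 / 19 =454.74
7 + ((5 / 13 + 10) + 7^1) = 24.38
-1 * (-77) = 77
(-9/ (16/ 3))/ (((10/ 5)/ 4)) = -27/ 8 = -3.38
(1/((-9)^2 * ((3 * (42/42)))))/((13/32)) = 32/3159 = 0.01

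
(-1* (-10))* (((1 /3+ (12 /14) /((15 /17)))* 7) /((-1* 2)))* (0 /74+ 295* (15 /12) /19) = -202075 /228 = -886.29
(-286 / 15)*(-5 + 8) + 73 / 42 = -11647 / 210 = -55.46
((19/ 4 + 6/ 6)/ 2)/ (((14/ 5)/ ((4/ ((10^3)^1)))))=23/ 5600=0.00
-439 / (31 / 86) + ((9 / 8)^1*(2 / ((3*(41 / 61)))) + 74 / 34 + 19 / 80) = -2099061527 / 1728560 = -1214.34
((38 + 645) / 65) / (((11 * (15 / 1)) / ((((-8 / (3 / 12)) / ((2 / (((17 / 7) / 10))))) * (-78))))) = 185776 / 9625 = 19.30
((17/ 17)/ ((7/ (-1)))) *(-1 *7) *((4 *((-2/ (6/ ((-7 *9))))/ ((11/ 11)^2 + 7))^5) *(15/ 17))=61261515/ 139264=439.89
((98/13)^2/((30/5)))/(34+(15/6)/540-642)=-0.02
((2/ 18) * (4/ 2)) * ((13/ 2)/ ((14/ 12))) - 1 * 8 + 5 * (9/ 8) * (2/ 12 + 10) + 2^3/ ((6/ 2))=17839/ 336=53.09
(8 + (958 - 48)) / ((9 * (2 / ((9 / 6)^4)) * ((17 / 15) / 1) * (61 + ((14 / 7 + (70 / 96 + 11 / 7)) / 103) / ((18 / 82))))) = 70957215 / 19059037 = 3.72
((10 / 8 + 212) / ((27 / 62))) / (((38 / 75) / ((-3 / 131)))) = -661075 / 29868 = -22.13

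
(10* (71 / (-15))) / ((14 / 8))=-568 / 21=-27.05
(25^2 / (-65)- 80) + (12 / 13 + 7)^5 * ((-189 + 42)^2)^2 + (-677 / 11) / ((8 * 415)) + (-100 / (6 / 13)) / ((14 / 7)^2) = 593072089317742338167497 / 40678861080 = 14579368093698.42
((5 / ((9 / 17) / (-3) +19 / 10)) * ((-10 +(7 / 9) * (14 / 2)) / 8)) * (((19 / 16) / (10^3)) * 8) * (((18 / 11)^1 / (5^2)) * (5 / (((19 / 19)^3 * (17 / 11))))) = -779 / 234400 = -0.00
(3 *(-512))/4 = -384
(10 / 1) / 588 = 5 / 294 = 0.02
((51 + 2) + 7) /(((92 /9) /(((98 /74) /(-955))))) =-1323 /162541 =-0.01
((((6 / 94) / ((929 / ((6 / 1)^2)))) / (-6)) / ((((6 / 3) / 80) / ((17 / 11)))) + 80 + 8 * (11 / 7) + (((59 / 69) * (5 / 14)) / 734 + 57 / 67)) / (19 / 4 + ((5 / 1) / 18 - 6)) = -1278612417911259 / 13309784998279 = -96.07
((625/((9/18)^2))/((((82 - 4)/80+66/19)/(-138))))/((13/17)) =-64600000/637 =-101412.87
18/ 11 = 1.64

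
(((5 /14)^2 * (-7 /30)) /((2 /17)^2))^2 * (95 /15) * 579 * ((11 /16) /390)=29.89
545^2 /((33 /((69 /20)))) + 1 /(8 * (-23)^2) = 1445561281 /46552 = 31052.61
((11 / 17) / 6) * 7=77 / 102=0.75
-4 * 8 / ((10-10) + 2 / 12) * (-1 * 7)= 1344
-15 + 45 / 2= 15 / 2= 7.50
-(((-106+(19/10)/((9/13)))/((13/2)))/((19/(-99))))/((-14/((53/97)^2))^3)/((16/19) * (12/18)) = 6797122463069301/4754204377572366080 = 0.00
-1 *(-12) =12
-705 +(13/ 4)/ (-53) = -149473/ 212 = -705.06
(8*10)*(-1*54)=-4320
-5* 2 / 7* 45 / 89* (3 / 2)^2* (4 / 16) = -2025 / 4984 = -0.41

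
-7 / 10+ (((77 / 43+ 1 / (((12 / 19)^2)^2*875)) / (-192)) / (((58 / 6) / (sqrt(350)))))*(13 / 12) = -7 / 10 - 18234993439*sqrt(14) / 3475287244800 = -0.72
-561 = -561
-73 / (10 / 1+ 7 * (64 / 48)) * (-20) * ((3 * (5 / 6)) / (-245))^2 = 1095 / 139258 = 0.01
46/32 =23/16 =1.44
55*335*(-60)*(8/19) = -8844000/19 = -465473.68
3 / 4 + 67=271 / 4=67.75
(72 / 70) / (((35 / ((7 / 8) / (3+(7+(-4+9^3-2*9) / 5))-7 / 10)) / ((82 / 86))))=-158301 / 8137750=-0.02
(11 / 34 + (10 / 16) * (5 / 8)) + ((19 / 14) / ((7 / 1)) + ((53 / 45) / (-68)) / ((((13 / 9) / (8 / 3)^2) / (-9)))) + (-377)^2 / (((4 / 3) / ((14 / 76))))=1292966862787 / 65840320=19637.92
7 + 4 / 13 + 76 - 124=-529 / 13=-40.69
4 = 4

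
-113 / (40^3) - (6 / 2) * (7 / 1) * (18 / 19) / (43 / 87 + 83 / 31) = -4661727817 / 742976000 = -6.27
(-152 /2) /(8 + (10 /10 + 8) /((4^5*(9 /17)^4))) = -56733696 /6055489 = -9.37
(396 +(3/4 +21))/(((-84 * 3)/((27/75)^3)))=-0.08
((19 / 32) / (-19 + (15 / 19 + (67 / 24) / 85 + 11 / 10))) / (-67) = 92055 / 177397508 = 0.00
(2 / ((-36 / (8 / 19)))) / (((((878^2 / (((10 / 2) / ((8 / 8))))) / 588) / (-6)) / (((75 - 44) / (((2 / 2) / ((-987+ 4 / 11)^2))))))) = 7156775122840 / 443065579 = 16152.86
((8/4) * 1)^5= 32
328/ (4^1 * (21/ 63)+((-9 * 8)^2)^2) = 246/ 20155393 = 0.00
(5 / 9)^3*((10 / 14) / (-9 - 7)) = -625 / 81648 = -0.01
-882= -882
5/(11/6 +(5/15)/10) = 75/28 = 2.68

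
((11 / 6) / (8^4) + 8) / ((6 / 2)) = 196619 / 73728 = 2.67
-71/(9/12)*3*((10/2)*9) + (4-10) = -12786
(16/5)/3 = 16/15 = 1.07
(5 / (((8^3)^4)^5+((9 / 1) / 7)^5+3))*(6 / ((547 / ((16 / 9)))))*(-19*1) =-25546640 / 21133333421650721611812779927201159711470261783975907443772391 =-0.00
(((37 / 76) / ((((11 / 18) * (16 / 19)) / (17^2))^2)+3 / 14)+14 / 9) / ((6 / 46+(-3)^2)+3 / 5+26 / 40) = 6891431140999 / 465917760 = 14791.09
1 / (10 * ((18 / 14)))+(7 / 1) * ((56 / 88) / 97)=11879 / 96030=0.12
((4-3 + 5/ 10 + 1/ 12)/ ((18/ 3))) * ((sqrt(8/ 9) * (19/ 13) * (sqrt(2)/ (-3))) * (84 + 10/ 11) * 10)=-1685870/ 11583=-145.55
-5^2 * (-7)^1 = 175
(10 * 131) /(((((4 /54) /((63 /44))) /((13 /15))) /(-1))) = -965601 /44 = -21945.48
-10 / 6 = -5 / 3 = -1.67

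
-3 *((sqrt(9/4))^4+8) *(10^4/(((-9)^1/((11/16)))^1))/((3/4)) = 1436875/36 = 39913.19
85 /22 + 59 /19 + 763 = 321847 /418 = 769.97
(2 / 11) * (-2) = -4 / 11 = -0.36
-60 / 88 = -15 / 22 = -0.68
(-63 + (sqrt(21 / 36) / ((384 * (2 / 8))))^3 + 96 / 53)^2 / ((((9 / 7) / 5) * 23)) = 497889626735966632971965 / 786490028933769068544-11515 * sqrt(21) / 5064228864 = 633.05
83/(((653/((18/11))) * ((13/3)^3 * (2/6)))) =121014/15781051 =0.01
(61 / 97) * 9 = 549 / 97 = 5.66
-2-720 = -722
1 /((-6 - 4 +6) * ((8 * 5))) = -1 /160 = -0.01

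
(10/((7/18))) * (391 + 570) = 24711.43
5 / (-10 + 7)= -1.67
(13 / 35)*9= 117 / 35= 3.34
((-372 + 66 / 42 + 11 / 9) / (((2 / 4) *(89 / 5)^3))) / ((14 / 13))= -37797500 / 310891329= -0.12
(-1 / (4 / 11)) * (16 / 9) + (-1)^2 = -35 / 9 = -3.89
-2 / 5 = -0.40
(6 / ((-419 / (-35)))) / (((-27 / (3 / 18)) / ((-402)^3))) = 84213640 / 419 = 200987.21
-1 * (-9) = 9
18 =18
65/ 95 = 13/ 19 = 0.68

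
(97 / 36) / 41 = 97 / 1476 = 0.07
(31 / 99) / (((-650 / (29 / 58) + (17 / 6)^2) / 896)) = -111104 / 511621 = -0.22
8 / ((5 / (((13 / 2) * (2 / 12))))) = 26 / 15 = 1.73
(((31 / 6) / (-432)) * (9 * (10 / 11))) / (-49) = 155 / 77616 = 0.00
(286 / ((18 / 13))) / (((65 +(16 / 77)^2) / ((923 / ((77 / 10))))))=1321209890 / 3470769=380.67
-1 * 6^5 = -7776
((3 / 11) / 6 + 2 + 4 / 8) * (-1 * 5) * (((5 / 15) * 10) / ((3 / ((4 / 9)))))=-5600 / 891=-6.29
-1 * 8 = -8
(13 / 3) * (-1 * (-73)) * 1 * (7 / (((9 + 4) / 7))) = 3577 / 3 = 1192.33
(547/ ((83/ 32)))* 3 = 52512/ 83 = 632.67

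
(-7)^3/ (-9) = 343/ 9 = 38.11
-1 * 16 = -16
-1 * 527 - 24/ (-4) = -521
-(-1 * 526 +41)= 485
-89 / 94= -0.95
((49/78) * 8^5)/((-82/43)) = -17260544/1599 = -10794.59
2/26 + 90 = 1171/13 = 90.08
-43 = -43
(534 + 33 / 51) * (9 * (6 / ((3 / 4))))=654408 / 17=38494.59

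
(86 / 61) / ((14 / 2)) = 86 / 427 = 0.20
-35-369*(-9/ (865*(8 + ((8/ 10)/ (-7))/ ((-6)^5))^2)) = -1790932925442535/ 51257365730093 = -34.94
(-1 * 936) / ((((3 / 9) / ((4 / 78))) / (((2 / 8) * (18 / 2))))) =-324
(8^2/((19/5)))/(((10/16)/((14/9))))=7168/171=41.92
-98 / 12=-49 / 6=-8.17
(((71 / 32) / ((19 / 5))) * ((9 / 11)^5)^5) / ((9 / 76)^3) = 252406629938681395099729110 / 108347059433883722041830251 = 2.33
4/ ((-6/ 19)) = -38/ 3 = -12.67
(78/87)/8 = 13/116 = 0.11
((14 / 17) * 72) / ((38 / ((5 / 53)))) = 2520 / 17119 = 0.15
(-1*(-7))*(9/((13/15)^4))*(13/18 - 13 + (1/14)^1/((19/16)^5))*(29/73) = -5609834774488125/10325100076694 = -543.32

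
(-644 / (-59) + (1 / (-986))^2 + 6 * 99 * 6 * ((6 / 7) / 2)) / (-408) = -617671118269 / 163818914784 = -3.77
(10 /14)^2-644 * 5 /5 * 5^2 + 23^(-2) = -417314826 /25921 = -16099.49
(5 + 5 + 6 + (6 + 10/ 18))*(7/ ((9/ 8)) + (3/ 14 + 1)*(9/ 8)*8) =62669/ 162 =386.85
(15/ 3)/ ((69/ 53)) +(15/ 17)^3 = 1534820/ 338997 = 4.53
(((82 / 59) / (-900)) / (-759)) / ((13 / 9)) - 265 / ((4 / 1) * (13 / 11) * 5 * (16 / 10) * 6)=-362601271 / 310481600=-1.17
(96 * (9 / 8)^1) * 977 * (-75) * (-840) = 6647508000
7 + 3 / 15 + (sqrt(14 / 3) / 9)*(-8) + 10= 86 / 5 - 8*sqrt(42) / 27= 15.28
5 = 5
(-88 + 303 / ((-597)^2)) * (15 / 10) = -10454563 / 79202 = -132.00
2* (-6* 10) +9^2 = -39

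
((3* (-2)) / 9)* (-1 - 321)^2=-207368 / 3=-69122.67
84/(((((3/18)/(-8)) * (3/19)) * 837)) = -8512/279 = -30.51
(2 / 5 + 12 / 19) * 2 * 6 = 1176 / 95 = 12.38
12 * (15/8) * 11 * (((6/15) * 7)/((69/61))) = 14091/23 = 612.65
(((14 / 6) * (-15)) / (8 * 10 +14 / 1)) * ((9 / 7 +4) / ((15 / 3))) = -37 / 94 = -0.39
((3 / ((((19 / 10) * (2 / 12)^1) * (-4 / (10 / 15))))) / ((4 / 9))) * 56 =-3780 / 19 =-198.95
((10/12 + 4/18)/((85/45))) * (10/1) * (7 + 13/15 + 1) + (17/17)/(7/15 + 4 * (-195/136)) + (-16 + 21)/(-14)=94011361/1918518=49.00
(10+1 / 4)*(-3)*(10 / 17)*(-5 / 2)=3075 / 68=45.22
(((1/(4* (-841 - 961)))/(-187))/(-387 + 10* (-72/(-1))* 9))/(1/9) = 1/912525592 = 0.00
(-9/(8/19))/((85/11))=-1881/680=-2.77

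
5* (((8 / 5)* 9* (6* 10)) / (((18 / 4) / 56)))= 53760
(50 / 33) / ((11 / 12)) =200 / 121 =1.65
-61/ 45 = -1.36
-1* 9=-9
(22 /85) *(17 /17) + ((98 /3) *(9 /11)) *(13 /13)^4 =26.99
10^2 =100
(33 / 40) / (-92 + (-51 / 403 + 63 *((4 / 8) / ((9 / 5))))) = -13299 / 1202980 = -0.01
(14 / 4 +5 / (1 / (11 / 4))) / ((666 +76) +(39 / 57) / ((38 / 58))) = 8303 / 357652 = 0.02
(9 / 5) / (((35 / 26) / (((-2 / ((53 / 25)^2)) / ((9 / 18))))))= -23400 / 19663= -1.19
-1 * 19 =-19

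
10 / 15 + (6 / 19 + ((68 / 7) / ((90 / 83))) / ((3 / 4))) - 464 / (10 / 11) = -1786424 / 3591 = -497.47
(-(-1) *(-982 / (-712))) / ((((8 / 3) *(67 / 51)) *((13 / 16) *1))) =75123 / 155038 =0.48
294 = 294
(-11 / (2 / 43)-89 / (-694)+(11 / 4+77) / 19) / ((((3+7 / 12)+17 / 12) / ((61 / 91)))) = -373497083 / 11999260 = -31.13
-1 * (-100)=100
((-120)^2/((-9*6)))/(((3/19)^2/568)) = -164038400/27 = -6075496.30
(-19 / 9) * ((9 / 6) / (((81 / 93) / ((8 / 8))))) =-3.64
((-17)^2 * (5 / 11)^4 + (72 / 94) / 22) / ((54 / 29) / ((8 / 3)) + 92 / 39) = 38514318492 / 9517484537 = 4.05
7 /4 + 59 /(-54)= 71 /108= 0.66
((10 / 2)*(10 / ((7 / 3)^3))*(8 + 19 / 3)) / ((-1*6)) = -3225 / 343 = -9.40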